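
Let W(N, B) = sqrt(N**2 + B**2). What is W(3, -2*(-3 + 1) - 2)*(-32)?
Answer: -32*sqrt(13) ≈ -115.38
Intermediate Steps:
W(N, B) = sqrt(B**2 + N**2)
W(3, -2*(-3 + 1) - 2)*(-32) = sqrt((-2*(-3 + 1) - 2)**2 + 3**2)*(-32) = sqrt((-2*(-2) - 2)**2 + 9)*(-32) = sqrt((-1*(-4) - 2)**2 + 9)*(-32) = sqrt((4 - 2)**2 + 9)*(-32) = sqrt(2**2 + 9)*(-32) = sqrt(4 + 9)*(-32) = sqrt(13)*(-32) = -32*sqrt(13)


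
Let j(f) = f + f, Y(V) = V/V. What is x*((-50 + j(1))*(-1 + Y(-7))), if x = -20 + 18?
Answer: 0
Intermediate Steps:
Y(V) = 1
x = -2
j(f) = 2*f
x*((-50 + j(1))*(-1 + Y(-7))) = -2*(-50 + 2*1)*(-1 + 1) = -2*(-50 + 2)*0 = -(-96)*0 = -2*0 = 0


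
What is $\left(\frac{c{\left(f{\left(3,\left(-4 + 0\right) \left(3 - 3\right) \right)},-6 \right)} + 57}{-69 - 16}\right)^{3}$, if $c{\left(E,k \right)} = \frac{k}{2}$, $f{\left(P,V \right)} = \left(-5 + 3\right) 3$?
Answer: $- \frac{157464}{614125} \approx -0.2564$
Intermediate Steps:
$f{\left(P,V \right)} = -6$ ($f{\left(P,V \right)} = \left(-2\right) 3 = -6$)
$c{\left(E,k \right)} = \frac{k}{2}$ ($c{\left(E,k \right)} = k \frac{1}{2} = \frac{k}{2}$)
$\left(\frac{c{\left(f{\left(3,\left(-4 + 0\right) \left(3 - 3\right) \right)},-6 \right)} + 57}{-69 - 16}\right)^{3} = \left(\frac{\frac{1}{2} \left(-6\right) + 57}{-69 - 16}\right)^{3} = \left(\frac{-3 + 57}{-85}\right)^{3} = \left(54 \left(- \frac{1}{85}\right)\right)^{3} = \left(- \frac{54}{85}\right)^{3} = - \frac{157464}{614125}$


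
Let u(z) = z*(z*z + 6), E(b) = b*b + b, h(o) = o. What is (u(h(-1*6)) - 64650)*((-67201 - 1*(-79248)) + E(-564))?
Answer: -21390336258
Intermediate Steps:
E(b) = b + b² (E(b) = b² + b = b + b²)
u(z) = z*(6 + z²) (u(z) = z*(z² + 6) = z*(6 + z²))
(u(h(-1*6)) - 64650)*((-67201 - 1*(-79248)) + E(-564)) = ((-1*6)*(6 + (-1*6)²) - 64650)*((-67201 - 1*(-79248)) - 564*(1 - 564)) = (-6*(6 + (-6)²) - 64650)*((-67201 + 79248) - 564*(-563)) = (-6*(6 + 36) - 64650)*(12047 + 317532) = (-6*42 - 64650)*329579 = (-252 - 64650)*329579 = -64902*329579 = -21390336258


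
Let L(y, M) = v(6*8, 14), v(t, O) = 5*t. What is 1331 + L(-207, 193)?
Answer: 1571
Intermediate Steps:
L(y, M) = 240 (L(y, M) = 5*(6*8) = 5*48 = 240)
1331 + L(-207, 193) = 1331 + 240 = 1571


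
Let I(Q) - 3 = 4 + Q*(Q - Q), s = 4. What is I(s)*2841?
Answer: 19887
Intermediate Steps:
I(Q) = 7 (I(Q) = 3 + (4 + Q*(Q - Q)) = 3 + (4 + Q*0) = 3 + (4 + 0) = 3 + 4 = 7)
I(s)*2841 = 7*2841 = 19887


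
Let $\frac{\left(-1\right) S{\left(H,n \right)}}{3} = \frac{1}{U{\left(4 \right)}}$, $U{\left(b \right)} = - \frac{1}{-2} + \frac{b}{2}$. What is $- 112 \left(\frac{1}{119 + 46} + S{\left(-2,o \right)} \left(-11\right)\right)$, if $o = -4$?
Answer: $- \frac{244048}{165} \approx -1479.1$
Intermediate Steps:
$U{\left(b \right)} = \frac{1}{2} + \frac{b}{2}$ ($U{\left(b \right)} = \left(-1\right) \left(- \frac{1}{2}\right) + b \frac{1}{2} = \frac{1}{2} + \frac{b}{2}$)
$S{\left(H,n \right)} = - \frac{6}{5}$ ($S{\left(H,n \right)} = - \frac{3}{\frac{1}{2} + \frac{1}{2} \cdot 4} = - \frac{3}{\frac{1}{2} + 2} = - \frac{3}{\frac{5}{2}} = \left(-3\right) \frac{2}{5} = - \frac{6}{5}$)
$- 112 \left(\frac{1}{119 + 46} + S{\left(-2,o \right)} \left(-11\right)\right) = - 112 \left(\frac{1}{119 + 46} - - \frac{66}{5}\right) = - 112 \left(\frac{1}{165} + \frac{66}{5}\right) = \left(-112\right) \frac{2179}{165} = - \frac{244048}{165}$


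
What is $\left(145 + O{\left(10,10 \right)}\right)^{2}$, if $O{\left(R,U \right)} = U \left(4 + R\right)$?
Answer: $81225$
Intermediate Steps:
$\left(145 + O{\left(10,10 \right)}\right)^{2} = \left(145 + 10 \left(4 + 10\right)\right)^{2} = \left(145 + 10 \cdot 14\right)^{2} = \left(145 + 140\right)^{2} = 285^{2} = 81225$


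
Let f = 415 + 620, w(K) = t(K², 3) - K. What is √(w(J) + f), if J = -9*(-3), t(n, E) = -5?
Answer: √1003 ≈ 31.670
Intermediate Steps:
J = 27
w(K) = -5 - K
f = 1035
√(w(J) + f) = √((-5 - 1*27) + 1035) = √((-5 - 27) + 1035) = √(-32 + 1035) = √1003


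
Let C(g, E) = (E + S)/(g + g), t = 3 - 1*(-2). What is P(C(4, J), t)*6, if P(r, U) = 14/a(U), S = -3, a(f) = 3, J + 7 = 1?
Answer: 28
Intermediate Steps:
J = -6 (J = -7 + 1 = -6)
t = 5 (t = 3 + 2 = 5)
C(g, E) = (-3 + E)/(2*g) (C(g, E) = (E - 3)/(g + g) = (-3 + E)/((2*g)) = (-3 + E)*(1/(2*g)) = (-3 + E)/(2*g))
P(r, U) = 14/3
P(C(4, J), t)*6 = (14/3)*6 = 28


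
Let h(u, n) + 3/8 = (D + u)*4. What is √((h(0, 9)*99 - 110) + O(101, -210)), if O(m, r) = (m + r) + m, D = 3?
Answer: √16526/4 ≈ 32.138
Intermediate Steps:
h(u, n) = 93/8 + 4*u (h(u, n) = -3/8 + (3 + u)*4 = -3/8 + (12 + 4*u) = 93/8 + 4*u)
O(m, r) = r + 2*m
√((h(0, 9)*99 - 110) + O(101, -210)) = √(((93/8 + 4*0)*99 - 110) + (-210 + 2*101)) = √(((93/8 + 0)*99 - 110) + (-210 + 202)) = √(((93/8)*99 - 110) - 8) = √((9207/8 - 110) - 8) = √(8327/8 - 8) = √(8263/8) = √16526/4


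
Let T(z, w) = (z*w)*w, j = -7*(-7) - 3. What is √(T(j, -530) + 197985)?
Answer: √13119385 ≈ 3622.1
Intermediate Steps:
j = 46 (j = 49 - 3 = 46)
T(z, w) = z*w² (T(z, w) = (w*z)*w = z*w²)
√(T(j, -530) + 197985) = √(46*(-530)² + 197985) = √(46*280900 + 197985) = √(12921400 + 197985) = √13119385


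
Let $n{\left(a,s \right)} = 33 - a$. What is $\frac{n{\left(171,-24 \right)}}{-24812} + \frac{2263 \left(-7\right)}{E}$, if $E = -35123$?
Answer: $\frac{6417643}{14055998} \approx 0.45658$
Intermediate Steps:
$\frac{n{\left(171,-24 \right)}}{-24812} + \frac{2263 \left(-7\right)}{E} = \frac{33 - 171}{-24812} + \frac{2263 \left(-7\right)}{-35123} = \left(33 - 171\right) \left(- \frac{1}{24812}\right) - - \frac{511}{1133} = \left(-138\right) \left(- \frac{1}{24812}\right) + \frac{511}{1133} = \frac{69}{12406} + \frac{511}{1133} = \frac{6417643}{14055998}$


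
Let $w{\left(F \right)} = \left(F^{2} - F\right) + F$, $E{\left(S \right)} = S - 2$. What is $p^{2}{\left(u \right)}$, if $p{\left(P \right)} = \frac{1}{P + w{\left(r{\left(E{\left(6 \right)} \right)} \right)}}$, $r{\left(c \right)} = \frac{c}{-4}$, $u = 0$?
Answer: $1$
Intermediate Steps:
$E{\left(S \right)} = -2 + S$ ($E{\left(S \right)} = S - 2 = -2 + S$)
$r{\left(c \right)} = - \frac{c}{4}$ ($r{\left(c \right)} = c \left(- \frac{1}{4}\right) = - \frac{c}{4}$)
$w{\left(F \right)} = F^{2}$
$p{\left(P \right)} = \frac{1}{1 + P}$ ($p{\left(P \right)} = \frac{1}{P + \left(- \frac{-2 + 6}{4}\right)^{2}} = \frac{1}{P + \left(\left(- \frac{1}{4}\right) 4\right)^{2}} = \frac{1}{P + \left(-1\right)^{2}} = \frac{1}{P + 1} = \frac{1}{1 + P}$)
$p^{2}{\left(u \right)} = \left(\frac{1}{1 + 0}\right)^{2} = \left(1^{-1}\right)^{2} = 1^{2} = 1$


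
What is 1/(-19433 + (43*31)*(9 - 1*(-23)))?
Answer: 1/23223 ≈ 4.3061e-5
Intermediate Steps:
1/(-19433 + (43*31)*(9 - 1*(-23))) = 1/(-19433 + 1333*(9 + 23)) = 1/(-19433 + 1333*32) = 1/(-19433 + 42656) = 1/23223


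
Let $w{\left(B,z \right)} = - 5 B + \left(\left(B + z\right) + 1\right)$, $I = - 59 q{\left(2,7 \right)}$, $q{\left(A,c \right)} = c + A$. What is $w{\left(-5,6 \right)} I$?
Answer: $-14337$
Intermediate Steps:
$q{\left(A,c \right)} = A + c$
$I = -531$ ($I = - 59 \left(2 + 7\right) = \left(-59\right) 9 = -531$)
$w{\left(B,z \right)} = 1 + z - 4 B$ ($w{\left(B,z \right)} = - 5 B + \left(1 + B + z\right) = 1 + z - 4 B$)
$w{\left(-5,6 \right)} I = \left(1 + 6 - -20\right) \left(-531\right) = \left(1 + 6 + 20\right) \left(-531\right) = 27 \left(-531\right) = -14337$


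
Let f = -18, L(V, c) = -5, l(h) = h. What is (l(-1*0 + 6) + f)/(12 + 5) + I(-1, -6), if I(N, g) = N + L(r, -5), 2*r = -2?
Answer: -114/17 ≈ -6.7059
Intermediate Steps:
r = -1 (r = (1/2)*(-2) = -1)
I(N, g) = -5 + N (I(N, g) = N - 5 = -5 + N)
(l(-1*0 + 6) + f)/(12 + 5) + I(-1, -6) = ((-1*0 + 6) - 18)/(12 + 5) + (-5 - 1) = ((0 + 6) - 18)/17 - 6 = (6 - 18)*(1/17) - 6 = -12*1/17 - 6 = -12/17 - 6 = -114/17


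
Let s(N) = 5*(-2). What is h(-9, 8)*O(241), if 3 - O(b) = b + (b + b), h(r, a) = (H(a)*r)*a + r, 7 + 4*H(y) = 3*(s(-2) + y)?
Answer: -162000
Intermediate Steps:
s(N) = -10
H(y) = -37/4 + 3*y/4 (H(y) = -7/4 + (3*(-10 + y))/4 = -7/4 + (-30 + 3*y)/4 = -7/4 + (-15/2 + 3*y/4) = -37/4 + 3*y/4)
h(r, a) = r + a*r*(-37/4 + 3*a/4) (h(r, a) = ((-37/4 + 3*a/4)*r)*a + r = (r*(-37/4 + 3*a/4))*a + r = a*r*(-37/4 + 3*a/4) + r = r + a*r*(-37/4 + 3*a/4))
O(b) = 3 - 3*b (O(b) = 3 - (b + (b + b)) = 3 - (b + 2*b) = 3 - 3*b)
h(-9, 8)*O(241) = ((¼)*(-9)*(4 + 8*(-37 + 3*8)))*(3 - 3*241) = ((¼)*(-9)*(4 + 8*(-37 + 24)))*(3 - 723) = ((¼)*(-9)*(4 + 8*(-13)))*(-720) = ((¼)*(-9)*(4 - 104))*(-720) = ((¼)*(-9)*(-100))*(-720) = 225*(-720) = -162000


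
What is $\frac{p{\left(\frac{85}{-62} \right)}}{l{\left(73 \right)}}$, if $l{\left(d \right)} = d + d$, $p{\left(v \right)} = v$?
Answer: $- \frac{85}{9052} \approx -0.0093902$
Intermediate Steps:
$l{\left(d \right)} = 2 d$
$\frac{p{\left(\frac{85}{-62} \right)}}{l{\left(73 \right)}} = \frac{85 \frac{1}{-62}}{2 \cdot 73} = \frac{85 \left(- \frac{1}{62}\right)}{146} = \left(- \frac{85}{62}\right) \frac{1}{146} = - \frac{85}{9052}$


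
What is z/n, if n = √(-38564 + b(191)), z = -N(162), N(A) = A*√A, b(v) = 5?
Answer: 486*I*√77118/12853 ≈ 10.5*I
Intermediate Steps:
N(A) = A^(3/2)
z = -1458*√2 (z = -162^(3/2) = -1458*√2 ≈ -2061.9)
n = I*√38559 (n = √(-38564 + 5) = √(-38559) = I*√38559 ≈ 196.36*I)
z/n = (-1458*√2)/((I*√38559)) = (-1458*√2)*(-I*√38559/38559) = 486*I*√77118/12853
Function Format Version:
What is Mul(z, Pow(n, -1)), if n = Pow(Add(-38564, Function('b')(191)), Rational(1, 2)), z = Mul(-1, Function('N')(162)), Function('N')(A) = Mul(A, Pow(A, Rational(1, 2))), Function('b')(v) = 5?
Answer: Mul(Rational(486, 12853), I, Pow(77118, Rational(1, 2))) ≈ Mul(10.500, I)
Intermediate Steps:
Function('N')(A) = Pow(A, Rational(3, 2))
z = Mul(-1458, Pow(2, Rational(1, 2))) (z = Mul(-1, Pow(162, Rational(3, 2))) = Mul(-1, Mul(1458, Pow(2, Rational(1, 2)))) = Mul(-1458, Pow(2, Rational(1, 2))) ≈ -2061.9)
n = Mul(I, Pow(38559, Rational(1, 2))) (n = Pow(Add(-38564, 5), Rational(1, 2)) = Pow(-38559, Rational(1, 2)) = Mul(I, Pow(38559, Rational(1, 2))) ≈ Mul(196.36, I))
Mul(z, Pow(n, -1)) = Mul(Mul(-1458, Pow(2, Rational(1, 2))), Pow(Mul(I, Pow(38559, Rational(1, 2))), -1)) = Mul(Mul(-1458, Pow(2, Rational(1, 2))), Mul(Rational(-1, 38559), I, Pow(38559, Rational(1, 2)))) = Mul(Rational(486, 12853), I, Pow(77118, Rational(1, 2)))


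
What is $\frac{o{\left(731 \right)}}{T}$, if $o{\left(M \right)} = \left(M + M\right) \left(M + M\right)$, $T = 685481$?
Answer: $\frac{2137444}{685481} \approx 3.1182$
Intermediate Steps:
$o{\left(M \right)} = 4 M^{2}$ ($o{\left(M \right)} = 2 M 2 M = 4 M^{2}$)
$\frac{o{\left(731 \right)}}{T} = \frac{4 \cdot 731^{2}}{685481} = 4 \cdot 534361 \cdot \frac{1}{685481} = 2137444 \cdot \frac{1}{685481} = \frac{2137444}{685481}$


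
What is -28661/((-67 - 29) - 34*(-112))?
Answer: -28661/3712 ≈ -7.7212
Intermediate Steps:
-28661/((-67 - 29) - 34*(-112)) = -28661/(-96 + 3808) = -28661/3712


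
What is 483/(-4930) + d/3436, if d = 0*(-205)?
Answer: -483/4930 ≈ -0.097972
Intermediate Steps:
d = 0
483/(-4930) + d/3436 = 483/(-4930) + 0/3436 = 483*(-1/4930) + 0*(1/3436) = -483/4930 + 0 = -483/4930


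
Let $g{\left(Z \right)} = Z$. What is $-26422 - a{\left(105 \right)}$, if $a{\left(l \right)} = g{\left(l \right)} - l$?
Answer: $-26422$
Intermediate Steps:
$a{\left(l \right)} = 0$ ($a{\left(l \right)} = l - l = 0$)
$-26422 - a{\left(105 \right)} = -26422 - 0 = -26422 + 0 = -26422$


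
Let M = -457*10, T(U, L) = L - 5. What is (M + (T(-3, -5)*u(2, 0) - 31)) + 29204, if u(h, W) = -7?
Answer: 24673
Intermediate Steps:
T(U, L) = -5 + L
M = -4570 (M = -1*4570 = -4570)
(M + (T(-3, -5)*u(2, 0) - 31)) + 29204 = (-4570 + ((-5 - 5)*(-7) - 31)) + 29204 = (-4570 + (-10*(-7) - 31)) + 29204 = (-4570 + (70 - 31)) + 29204 = (-4570 + 39) + 29204 = -4531 + 29204 = 24673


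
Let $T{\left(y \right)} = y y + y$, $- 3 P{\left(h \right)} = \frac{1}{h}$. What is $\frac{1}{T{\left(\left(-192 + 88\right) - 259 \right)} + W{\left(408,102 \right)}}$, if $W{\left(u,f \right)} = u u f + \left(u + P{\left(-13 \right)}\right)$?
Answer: $\frac{39}{667334539} \approx 5.8441 \cdot 10^{-8}$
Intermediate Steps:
$P{\left(h \right)} = - \frac{1}{3 h}$
$W{\left(u,f \right)} = \frac{1}{39} + u + f u^{2}$ ($W{\left(u,f \right)} = u u f + \left(u - \frac{1}{3 \left(-13\right)}\right) = u^{2} f + \left(u - - \frac{1}{39}\right) = f u^{2} + \left(u + \frac{1}{39}\right) = f u^{2} + \left(\frac{1}{39} + u\right) = \frac{1}{39} + u + f u^{2}$)
$T{\left(y \right)} = y + y^{2}$ ($T{\left(y \right)} = y^{2} + y = y + y^{2}$)
$\frac{1}{T{\left(\left(-192 + 88\right) - 259 \right)} + W{\left(408,102 \right)}} = \frac{1}{\left(\left(-192 + 88\right) - 259\right) \left(1 + \left(\left(-192 + 88\right) - 259\right)\right) + \left(\frac{1}{39} + 408 + 102 \cdot 408^{2}\right)} = \frac{1}{\left(-104 - 259\right) \left(1 - 363\right) + \left(\frac{1}{39} + 408 + 102 \cdot 166464\right)} = \frac{1}{- 363 \left(1 - 363\right) + \left(\frac{1}{39} + 408 + 16979328\right)} = \frac{1}{\left(-363\right) \left(-362\right) + \frac{662209705}{39}} = \frac{1}{131406 + \frac{662209705}{39}} = \frac{1}{\frac{667334539}{39}} = \frac{39}{667334539}$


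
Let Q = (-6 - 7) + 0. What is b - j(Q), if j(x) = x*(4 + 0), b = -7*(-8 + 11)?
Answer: 31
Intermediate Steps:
b = -21 (b = -7*3 = -21)
Q = -13 (Q = -13 + 0 = -13)
j(x) = 4*x (j(x) = x*4 = 4*x)
b - j(Q) = -21 - 4*(-13) = -21 - 1*(-52) = -21 + 52 = 31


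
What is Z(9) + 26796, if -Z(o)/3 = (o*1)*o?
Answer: 26553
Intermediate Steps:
Z(o) = -3*o**2 (Z(o) = -3*o*1*o = -3*o*o = -3*o**2)
Z(9) + 26796 = -3*9**2 + 26796 = -3*81 + 26796 = -243 + 26796 = 26553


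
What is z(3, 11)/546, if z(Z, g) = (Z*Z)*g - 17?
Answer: 41/273 ≈ 0.15018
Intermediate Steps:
z(Z, g) = -17 + g*Z² (z(Z, g) = Z²*g - 17 = g*Z² - 17 = -17 + g*Z²)
z(3, 11)/546 = (-17 + 11*3²)/546 = (-17 + 11*9)*(1/546) = (-17 + 99)*(1/546) = 82*(1/546) = 41/273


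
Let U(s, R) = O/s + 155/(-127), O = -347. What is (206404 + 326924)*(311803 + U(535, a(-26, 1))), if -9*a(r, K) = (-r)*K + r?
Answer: 11298728526784848/67945 ≈ 1.6629e+11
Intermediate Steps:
a(r, K) = -r/9 + K*r/9 (a(r, K) = -((-r)*K + r)/9 = -(-K*r + r)/9 = -(r - K*r)/9 = -r/9 + K*r/9)
U(s, R) = -155/127 - 347/s (U(s, R) = -347/s + 155/(-127) = -347/s + 155*(-1/127) = -347/s - 155/127 = -155/127 - 347/s)
(206404 + 326924)*(311803 + U(535, a(-26, 1))) = (206404 + 326924)*(311803 + (-155/127 - 347/535)) = 533328*(311803 + (-155/127 - 347*1/535)) = 533328*(311803 + (-155/127 - 347/535)) = 533328*(311803 - 126994/67945) = 533328*(21185327841/67945) = 11298728526784848/67945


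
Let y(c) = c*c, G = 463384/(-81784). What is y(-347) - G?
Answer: 1230999130/10223 ≈ 1.2041e+5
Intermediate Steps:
G = -57923/10223 (G = 463384*(-1/81784) = -57923/10223 ≈ -5.6659)
y(c) = c**2
y(-347) - G = (-347)**2 - 1*(-57923/10223) = 120409 + 57923/10223 = 1230999130/10223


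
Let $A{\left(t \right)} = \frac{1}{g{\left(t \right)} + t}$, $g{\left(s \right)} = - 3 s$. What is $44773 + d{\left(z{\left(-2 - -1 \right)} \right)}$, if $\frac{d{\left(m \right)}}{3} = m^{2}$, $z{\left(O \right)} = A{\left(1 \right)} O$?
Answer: $\frac{179095}{4} \approx 44774.0$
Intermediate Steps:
$A{\left(t \right)} = - \frac{1}{2 t}$ ($A{\left(t \right)} = \frac{1}{- 3 t + t} = \frac{1}{\left(-2\right) t} = - \frac{1}{2 t}$)
$z{\left(O \right)} = - \frac{O}{2}$ ($z{\left(O \right)} = - \frac{1}{2 \cdot 1} O = \left(- \frac{1}{2}\right) 1 O = - \frac{O}{2}$)
$d{\left(m \right)} = 3 m^{2}$
$44773 + d{\left(z{\left(-2 - -1 \right)} \right)} = 44773 + 3 \left(- \frac{-2 - -1}{2}\right)^{2} = 44773 + 3 \left(- \frac{-2 + 1}{2}\right)^{2} = 44773 + 3 \left(\left(- \frac{1}{2}\right) \left(-1\right)\right)^{2} = 44773 + \frac{3}{4} = \frac{179095}{4}$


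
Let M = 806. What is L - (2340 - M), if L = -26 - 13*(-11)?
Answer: -1417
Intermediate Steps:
L = 117 (L = -26 + 143 = 117)
L - (2340 - M) = 117 - (2340 - 1*806) = 117 - (2340 - 806) = 117 - 1*1534 = 117 - 1534 = -1417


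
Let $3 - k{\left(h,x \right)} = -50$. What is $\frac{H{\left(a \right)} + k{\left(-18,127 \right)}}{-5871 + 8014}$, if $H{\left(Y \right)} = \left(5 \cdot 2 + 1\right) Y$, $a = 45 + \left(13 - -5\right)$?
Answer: $\frac{746}{2143} \approx 0.34811$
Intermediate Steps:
$k{\left(h,x \right)} = 53$ ($k{\left(h,x \right)} = 3 - -50 = 3 + 50 = 53$)
$a = 63$ ($a = 45 + \left(13 + 5\right) = 45 + 18 = 63$)
$H{\left(Y \right)} = 11 Y$ ($H{\left(Y \right)} = \left(10 + 1\right) Y = 11 Y$)
$\frac{H{\left(a \right)} + k{\left(-18,127 \right)}}{-5871 + 8014} = \frac{11 \cdot 63 + 53}{-5871 + 8014} = \frac{693 + 53}{2143} = 746 \cdot \frac{1}{2143} = \frac{746}{2143}$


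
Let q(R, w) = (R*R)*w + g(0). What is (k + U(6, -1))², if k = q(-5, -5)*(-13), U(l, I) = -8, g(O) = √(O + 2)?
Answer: 2615027 - 42042*√2 ≈ 2.5556e+6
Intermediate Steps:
g(O) = √(2 + O)
q(R, w) = √2 + w*R² (q(R, w) = (R*R)*w + √(2 + 0) = R²*w + √2 = w*R² + √2 = √2 + w*R²)
k = 1625 - 13*√2 (k = (√2 - 5*(-5)²)*(-13) = (√2 - 5*25)*(-13) = (√2 - 125)*(-13) = (-125 + √2)*(-13) = 1625 - 13*√2 ≈ 1606.6)
(k + U(6, -1))² = ((1625 - 13*√2) - 8)² = (1617 - 13*√2)²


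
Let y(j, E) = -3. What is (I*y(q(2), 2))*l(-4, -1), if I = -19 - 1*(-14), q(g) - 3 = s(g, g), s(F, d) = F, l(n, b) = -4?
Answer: -60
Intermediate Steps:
q(g) = 3 + g
I = -5 (I = -19 + 14 = -5)
(I*y(q(2), 2))*l(-4, -1) = -5*(-3)*(-4) = 15*(-4) = -60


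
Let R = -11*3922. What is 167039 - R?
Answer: 210181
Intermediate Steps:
R = -43142
167039 - R = 167039 - 1*(-43142) = 167039 + 43142 = 210181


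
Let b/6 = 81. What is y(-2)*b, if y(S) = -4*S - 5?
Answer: 1458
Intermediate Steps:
y(S) = -5 - 4*S
b = 486 (b = 6*81 = 486)
y(-2)*b = (-5 - 4*(-2))*486 = (-5 + 8)*486 = 3*486 = 1458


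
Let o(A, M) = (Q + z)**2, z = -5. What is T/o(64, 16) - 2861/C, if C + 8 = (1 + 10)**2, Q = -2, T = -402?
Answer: -185615/5537 ≈ -33.523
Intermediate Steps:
C = 113 (C = -8 + (1 + 10)**2 = -8 + 11**2 = -8 + 121 = 113)
o(A, M) = 49 (o(A, M) = (-2 - 5)**2 = (-7)**2 = 49)
T/o(64, 16) - 2861/C = -402/49 - 2861/113 = -185615/5537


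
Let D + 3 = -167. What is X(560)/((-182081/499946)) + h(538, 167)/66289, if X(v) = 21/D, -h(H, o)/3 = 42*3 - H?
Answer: 367109093997/1025947229765 ≈ 0.35782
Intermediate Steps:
h(H, o) = -378 + 3*H (h(H, o) = -3*(42*3 - H) = -3*(126 - H) = -378 + 3*H)
D = -170 (D = -3 - 167 = -170)
X(v) = -21/170 (X(v) = 21/(-170) = 21*(-1/170) = -21/170)
X(560)/((-182081/499946)) + h(538, 167)/66289 = -21/(170*((-182081/499946))) + (-378 + 3*538)/66289 = -21/(170*((-182081*1/499946))) + (-378 + 1614)*(1/66289) = -21/(170*(-182081/499946)) + 1236*(1/66289) = -21/170*(-499946/182081) + 1236/66289 = 5249433/15476885 + 1236/66289 = 367109093997/1025947229765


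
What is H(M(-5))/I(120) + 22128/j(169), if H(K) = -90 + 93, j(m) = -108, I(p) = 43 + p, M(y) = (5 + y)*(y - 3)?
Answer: -300545/1467 ≈ -204.87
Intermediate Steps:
M(y) = (-3 + y)*(5 + y) (M(y) = (5 + y)*(-3 + y) = (-3 + y)*(5 + y))
H(K) = 3
H(M(-5))/I(120) + 22128/j(169) = 3/(43 + 120) + 22128/(-108) = 3/163 + 22128*(-1/108) = 3*(1/163) - 1844/9 = 3/163 - 1844/9 = -300545/1467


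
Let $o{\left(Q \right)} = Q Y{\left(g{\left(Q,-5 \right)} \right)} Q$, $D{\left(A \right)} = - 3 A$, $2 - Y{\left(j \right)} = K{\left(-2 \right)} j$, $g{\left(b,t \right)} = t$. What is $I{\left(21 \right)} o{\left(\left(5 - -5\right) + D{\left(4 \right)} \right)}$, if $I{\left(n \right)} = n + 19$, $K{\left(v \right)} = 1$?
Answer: $1120$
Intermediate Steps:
$I{\left(n \right)} = 19 + n$
$Y{\left(j \right)} = 2 - j$ ($Y{\left(j \right)} = 2 - 1 j = 2 - j$)
$o{\left(Q \right)} = 7 Q^{2}$ ($o{\left(Q \right)} = Q \left(2 - -5\right) Q = Q \left(2 + 5\right) Q = Q 7 Q = 7 Q Q = 7 Q^{2}$)
$I{\left(21 \right)} o{\left(\left(5 - -5\right) + D{\left(4 \right)} \right)} = \left(19 + 21\right) 7 \left(\left(5 - -5\right) - 12\right)^{2} = 40 \cdot 7 \left(\left(5 + 5\right) - 12\right)^{2} = 40 \cdot 7 \left(10 - 12\right)^{2} = 40 \cdot 7 \left(-2\right)^{2} = 40 \cdot 7 \cdot 4 = 40 \cdot 28 = 1120$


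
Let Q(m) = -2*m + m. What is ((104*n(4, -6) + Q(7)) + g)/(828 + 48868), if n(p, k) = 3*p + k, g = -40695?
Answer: -20039/24848 ≈ -0.80646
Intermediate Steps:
n(p, k) = k + 3*p
Q(m) = -m
((104*n(4, -6) + Q(7)) + g)/(828 + 48868) = ((104*(-6 + 3*4) - 1*7) - 40695)/(828 + 48868) = ((104*(-6 + 12) - 7) - 40695)/49696 = ((104*6 - 7) - 40695)*(1/49696) = ((624 - 7) - 40695)*(1/49696) = (617 - 40695)*(1/49696) = -40078*1/49696 = -20039/24848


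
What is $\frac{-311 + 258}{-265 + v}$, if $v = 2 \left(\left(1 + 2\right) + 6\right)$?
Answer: $\frac{53}{247} \approx 0.21457$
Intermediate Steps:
$v = 18$ ($v = 2 \left(3 + 6\right) = 2 \cdot 9 = 18$)
$\frac{-311 + 258}{-265 + v} = \frac{-311 + 258}{-265 + 18} = - \frac{53}{-247} = \left(-53\right) \left(- \frac{1}{247}\right) = \frac{53}{247}$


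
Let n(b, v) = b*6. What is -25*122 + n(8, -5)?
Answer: -3002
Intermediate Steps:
n(b, v) = 6*b
-25*122 + n(8, -5) = -25*122 + 6*8 = -3050 + 48 = -3002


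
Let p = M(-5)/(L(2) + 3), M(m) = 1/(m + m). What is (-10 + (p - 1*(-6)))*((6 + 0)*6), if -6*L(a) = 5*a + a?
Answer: -738/5 ≈ -147.60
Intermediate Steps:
M(m) = 1/(2*m)
L(a) = -a (L(a) = -(5*a + a)/6 = -a)
p = -⅒ (p = ((½)/(-5))/(-1*2 + 3) = ((½)*(-⅕))/(-2 + 3) = -⅒/1 = -⅒*1 = -⅒ ≈ -0.10000)
(-10 + (p - 1*(-6)))*((6 + 0)*6) = (-10 + (-⅒ - 1*(-6)))*((6 + 0)*6) = (-10 + (-⅒ + 6))*(6*6) = (-10 + 59/10)*36 = -41/10*36 = -738/5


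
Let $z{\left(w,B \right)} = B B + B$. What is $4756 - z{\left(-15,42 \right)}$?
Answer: $2950$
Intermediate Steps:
$z{\left(w,B \right)} = B + B^{2}$ ($z{\left(w,B \right)} = B^{2} + B = B + B^{2}$)
$4756 - z{\left(-15,42 \right)} = 4756 - 42 \left(1 + 42\right) = 4756 - 42 \cdot 43 = 4756 - 1806 = 2950$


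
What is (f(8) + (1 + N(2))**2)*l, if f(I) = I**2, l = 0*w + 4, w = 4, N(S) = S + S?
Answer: 356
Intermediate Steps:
N(S) = 2*S
l = 4 (l = 0*4 + 4 = 0 + 4 = 4)
(f(8) + (1 + N(2))**2)*l = (8**2 + (1 + 2*2)**2)*4 = (64 + (1 + 4)**2)*4 = (64 + 5**2)*4 = (64 + 25)*4 = 89*4 = 356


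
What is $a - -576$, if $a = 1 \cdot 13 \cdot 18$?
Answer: $810$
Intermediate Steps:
$a = 234$ ($a = 13 \cdot 18 = 234$)
$a - -576 = 234 - -576 = 234 + 576 = 810$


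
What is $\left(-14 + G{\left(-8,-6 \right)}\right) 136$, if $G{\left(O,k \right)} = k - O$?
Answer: $-1632$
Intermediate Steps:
$\left(-14 + G{\left(-8,-6 \right)}\right) 136 = \left(-14 - -2\right) 136 = \left(-14 + \left(-6 + 8\right)\right) 136 = \left(-14 + 2\right) 136 = \left(-12\right) 136 = -1632$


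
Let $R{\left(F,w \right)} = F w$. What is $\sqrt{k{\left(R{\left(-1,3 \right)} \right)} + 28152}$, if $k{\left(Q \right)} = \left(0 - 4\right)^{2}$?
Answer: $2 \sqrt{7042} \approx 167.83$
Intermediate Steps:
$k{\left(Q \right)} = 16$ ($k{\left(Q \right)} = \left(-4\right)^{2} = 16$)
$\sqrt{k{\left(R{\left(-1,3 \right)} \right)} + 28152} = \sqrt{16 + 28152} = \sqrt{28168} = 2 \sqrt{7042}$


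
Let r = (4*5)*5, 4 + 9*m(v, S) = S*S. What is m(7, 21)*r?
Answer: 43700/9 ≈ 4855.6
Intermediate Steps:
m(v, S) = -4/9 + S**2/9 (m(v, S) = -4/9 + (S*S)/9 = -4/9 + S**2/9)
r = 100 (r = 20*5 = 100)
m(7, 21)*r = (-4/9 + (1/9)*21**2)*100 = (-4/9 + (1/9)*441)*100 = (-4/9 + 49)*100 = (437/9)*100 = 43700/9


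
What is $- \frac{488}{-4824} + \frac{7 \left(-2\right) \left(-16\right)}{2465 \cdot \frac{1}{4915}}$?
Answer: $\frac{132805849}{297279} \approx 446.74$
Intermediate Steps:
$- \frac{488}{-4824} + \frac{7 \left(-2\right) \left(-16\right)}{2465 \cdot \frac{1}{4915}} = \left(-488\right) \left(- \frac{1}{4824}\right) + \frac{\left(-14\right) \left(-16\right)}{2465 \cdot \frac{1}{4915}} = \frac{61}{603} + \frac{224}{\frac{493}{983}} = \frac{61}{603} + 224 \cdot \frac{983}{493} = \frac{61}{603} + \frac{220192}{493} = \frac{132805849}{297279}$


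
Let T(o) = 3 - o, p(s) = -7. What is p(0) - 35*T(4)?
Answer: 28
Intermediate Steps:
p(0) - 35*T(4) = -7 - 35*(3 - 1*4) = -7 - 35*(3 - 4) = -7 - 35*(-1) = -7 + 35 = 28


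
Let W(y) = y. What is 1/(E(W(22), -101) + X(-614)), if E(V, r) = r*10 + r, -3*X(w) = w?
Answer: -3/2719 ≈ -0.0011033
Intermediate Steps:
X(w) = -w/3
E(V, r) = 11*r (E(V, r) = 10*r + r = 11*r)
1/(E(W(22), -101) + X(-614)) = 1/(11*(-101) - ⅓*(-614)) = 1/(-1111 + 614/3) = 1/(-2719/3) = -3/2719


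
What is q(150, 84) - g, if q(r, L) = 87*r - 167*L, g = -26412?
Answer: 25434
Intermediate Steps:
q(r, L) = -167*L + 87*r
q(150, 84) - g = (-167*84 + 87*150) - 1*(-26412) = (-14028 + 13050) + 26412 = -978 + 26412 = 25434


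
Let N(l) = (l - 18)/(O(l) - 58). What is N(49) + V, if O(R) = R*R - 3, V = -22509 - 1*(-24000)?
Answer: 3488971/2340 ≈ 1491.0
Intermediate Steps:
V = 1491 (V = -22509 + 24000 = 1491)
O(R) = -3 + R² (O(R) = R² - 3 = -3 + R²)
N(l) = (-18 + l)/(-61 + l²) (N(l) = (l - 18)/((-3 + l²) - 58) = (-18 + l)/(-61 + l²))
N(49) + V = (-18 + 49)/(-61 + 49²) + 1491 = 31/(-61 + 2401) + 1491 = 31/2340 + 1491 = 3488971/2340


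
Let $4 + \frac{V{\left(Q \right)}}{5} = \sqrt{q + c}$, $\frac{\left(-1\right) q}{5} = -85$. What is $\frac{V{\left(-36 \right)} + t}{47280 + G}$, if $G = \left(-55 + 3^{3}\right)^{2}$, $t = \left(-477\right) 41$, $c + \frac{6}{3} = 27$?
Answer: $- \frac{19577}{48064} + \frac{75 \sqrt{2}}{48064} \approx -0.4051$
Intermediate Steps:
$c = 25$ ($c = -2 + 27 = 25$)
$q = 425$ ($q = \left(-5\right) \left(-85\right) = 425$)
$V{\left(Q \right)} = -20 + 75 \sqrt{2}$ ($V{\left(Q \right)} = -20 + 5 \sqrt{425 + 25} = -20 + 5 \sqrt{450} = -20 + 5 \cdot 15 \sqrt{2} = -20 + 75 \sqrt{2}$)
$t = -19557$
$G = 784$ ($G = \left(-55 + 27\right)^{2} = \left(-28\right)^{2} = 784$)
$\frac{V{\left(-36 \right)} + t}{47280 + G} = \frac{\left(-20 + 75 \sqrt{2}\right) - 19557}{47280 + 784} = \frac{-19577 + 75 \sqrt{2}}{48064} = \left(-19577 + 75 \sqrt{2}\right) \frac{1}{48064} = - \frac{19577}{48064} + \frac{75 \sqrt{2}}{48064}$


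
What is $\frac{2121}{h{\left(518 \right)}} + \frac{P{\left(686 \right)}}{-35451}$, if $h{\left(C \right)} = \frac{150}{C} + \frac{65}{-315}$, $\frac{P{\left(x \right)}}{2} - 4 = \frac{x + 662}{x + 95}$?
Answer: $\frac{10529775413665}{413178678} \approx 25485.0$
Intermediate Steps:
$P{\left(x \right)} = 8 + \frac{2 \left(662 + x\right)}{95 + x}$ ($P{\left(x \right)} = 8 + 2 \frac{x + 662}{x + 95} = 8 + 2 \frac{662 + x}{95 + x} = 8 + \frac{2 \left(662 + x\right)}{95 + x}$)
$h{\left(C \right)} = - \frac{13}{63} + \frac{150}{C}$ ($h{\left(C \right)} = \frac{150}{C} + 65 \left(- \frac{1}{315}\right) = \frac{150}{C} - \frac{13}{63} = - \frac{13}{63} + \frac{150}{C}$)
$\frac{2121}{h{\left(518 \right)}} + \frac{P{\left(686 \right)}}{-35451} = \frac{2121}{- \frac{13}{63} + \frac{150}{518}} + \frac{2 \frac{1}{95 + 686} \left(1042 + 5 \cdot 686\right)}{-35451} = \frac{2121}{- \frac{13}{63} + 150 \cdot \frac{1}{518}} + \frac{2 \left(1042 + 3430\right)}{781} \left(- \frac{1}{35451}\right) = \frac{2121}{- \frac{13}{63} + \frac{75}{259}} + 2 \cdot \frac{1}{781} \cdot 4472 \left(- \frac{1}{35451}\right) = \frac{2121}{\frac{194}{2331}} + \frac{8944}{781} \left(- \frac{1}{35451}\right) = 2121 \cdot \frac{2331}{194} - \frac{688}{2129787} = \frac{4944051}{194} - \frac{688}{2129787} = \frac{10529775413665}{413178678}$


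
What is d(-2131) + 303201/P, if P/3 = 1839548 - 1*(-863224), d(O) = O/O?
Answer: 934613/900924 ≈ 1.0374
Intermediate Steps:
d(O) = 1
P = 8108316 (P = 3*(1839548 - 1*(-863224)) = 3*(1839548 + 863224) = 3*2702772 = 8108316)
d(-2131) + 303201/P = 1 + 303201/8108316 = 1 + 303201*(1/8108316) = 1 + 33689/900924 = 934613/900924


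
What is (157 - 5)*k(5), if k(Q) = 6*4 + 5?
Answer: 4408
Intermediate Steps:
k(Q) = 29 (k(Q) = 24 + 5 = 29)
(157 - 5)*k(5) = (157 - 5)*29 = 152*29 = 4408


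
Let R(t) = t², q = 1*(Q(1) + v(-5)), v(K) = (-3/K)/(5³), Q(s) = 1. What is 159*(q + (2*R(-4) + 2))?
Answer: 3478602/625 ≈ 5565.8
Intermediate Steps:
v(K) = -3/(125*K) (v(K) = -3/K/125 = -3/K*(1/125) = -3/(125*K))
q = 628/625 (q = 1*(1 - 3/125/(-5)) = 1*(1 - 3/125*(-⅕)) = 1*(1 + 3/625) = 1*(628/625) = 628/625 ≈ 1.0048)
159*(q + (2*R(-4) + 2)) = 159*(628/625 + (2*(-4)² + 2)) = 159*(628/625 + (2*16 + 2)) = 159*(628/625 + (32 + 2)) = 159*(628/625 + 34) = 159*(21878/625) = 3478602/625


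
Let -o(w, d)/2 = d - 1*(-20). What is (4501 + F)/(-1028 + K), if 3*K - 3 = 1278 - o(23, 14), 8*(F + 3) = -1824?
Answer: -2562/347 ≈ -7.3833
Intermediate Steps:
F = -231 (F = -3 + (1/8)*(-1824) = -3 - 228 = -231)
o(w, d) = -40 - 2*d (o(w, d) = -2*(d - 1*(-20)) = -2*(d + 20) = -2*(20 + d) = -40 - 2*d)
K = 1349/3 (K = 1 + (1278 - (-40 - 2*14))/3 = 1 + (1278 - (-40 - 28))/3 = 1 + (1278 - 1*(-68))/3 = 1 + (1278 + 68)/3 = 1 + (1/3)*1346 = 1 + 1346/3 = 1349/3 ≈ 449.67)
(4501 + F)/(-1028 + K) = (4501 - 231)/(-1028 + 1349/3) = 4270/(-1735/3) = 4270*(-3/1735) = -2562/347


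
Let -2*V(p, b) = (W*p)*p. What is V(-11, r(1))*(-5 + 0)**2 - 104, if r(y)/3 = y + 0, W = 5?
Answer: -15333/2 ≈ -7666.5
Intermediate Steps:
r(y) = 3*y (r(y) = 3*(y + 0) = 3*y)
V(p, b) = -5*p**2/2 (V(p, b) = -5*p*p/2 = -5*p**2/2)
V(-11, r(1))*(-5 + 0)**2 - 104 = (-5/2*(-11)**2)*(-5 + 0)**2 - 104 = -5/2*121*(-5)**2 - 104 = -605/2*25 - 104 = -15125/2 - 104 = -15333/2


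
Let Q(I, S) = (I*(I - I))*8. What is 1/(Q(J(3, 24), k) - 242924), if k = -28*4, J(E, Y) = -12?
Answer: -1/242924 ≈ -4.1165e-6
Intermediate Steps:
k = -112
Q(I, S) = 0 (Q(I, S) = (I*0)*8 = 0*8 = 0)
1/(Q(J(3, 24), k) - 242924) = 1/(0 - 242924) = 1/(-242924) = -1/242924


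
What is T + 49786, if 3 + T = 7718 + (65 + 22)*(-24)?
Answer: 55413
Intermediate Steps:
T = 5627 (T = -3 + (7718 + (65 + 22)*(-24)) = -3 + (7718 + 87*(-24)) = -3 + (7718 - 2088) = -3 + 5630 = 5627)
T + 49786 = 5627 + 49786 = 55413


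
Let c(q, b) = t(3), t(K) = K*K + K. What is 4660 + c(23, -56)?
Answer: 4672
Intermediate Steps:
t(K) = K + K² (t(K) = K² + K = K + K²)
c(q, b) = 12 (c(q, b) = 3*(1 + 3) = 3*4 = 12)
4660 + c(23, -56) = 4660 + 12 = 4672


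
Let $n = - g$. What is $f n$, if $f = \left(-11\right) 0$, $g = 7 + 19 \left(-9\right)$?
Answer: $0$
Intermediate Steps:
$g = -164$ ($g = 7 - 171 = -164$)
$n = 164$ ($n = \left(-1\right) \left(-164\right) = 164$)
$f = 0$
$f n = 0 \cdot 164 = 0$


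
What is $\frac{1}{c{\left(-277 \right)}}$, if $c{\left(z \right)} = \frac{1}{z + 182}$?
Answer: $-95$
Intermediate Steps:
$c{\left(z \right)} = \frac{1}{182 + z}$
$\frac{1}{c{\left(-277 \right)}} = \frac{1}{\frac{1}{182 - 277}} = \frac{1}{\frac{1}{-95}} = \frac{1}{- \frac{1}{95}} = -95$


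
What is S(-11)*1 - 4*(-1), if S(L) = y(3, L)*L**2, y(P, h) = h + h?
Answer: -2658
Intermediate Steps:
y(P, h) = 2*h
S(L) = 2*L**3 (S(L) = (2*L)*L**2 = 2*L**3)
S(-11)*1 - 4*(-1) = (2*(-11)**3)*1 - 4*(-1) = (2*(-1331))*1 + 4 = -2662*1 + 4 = -2662 + 4 = -2658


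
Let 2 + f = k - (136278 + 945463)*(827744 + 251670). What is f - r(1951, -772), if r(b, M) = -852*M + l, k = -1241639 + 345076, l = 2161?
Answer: -1167647936244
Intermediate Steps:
k = -896563
r(b, M) = 2161 - 852*M (r(b, M) = -852*M + 2161 = 2161 - 852*M)
f = -1167647276339 (f = -2 + (-896563 - (136278 + 945463)*(827744 + 251670)) = -2 + (-896563 - 1081741*1079414) = -2 + (-896563 - 1*1167646379774) = -2 + (-896563 - 1167646379774) = -2 - 1167647276337 = -1167647276339)
f - r(1951, -772) = -1167647276339 - (2161 - 852*(-772)) = -1167647276339 - (2161 + 657744) = -1167647276339 - 1*659905 = -1167647276339 - 659905 = -1167647936244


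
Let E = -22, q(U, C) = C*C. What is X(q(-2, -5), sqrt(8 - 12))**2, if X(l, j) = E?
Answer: 484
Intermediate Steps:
q(U, C) = C**2
X(l, j) = -22
X(q(-2, -5), sqrt(8 - 12))**2 = (-22)**2 = 484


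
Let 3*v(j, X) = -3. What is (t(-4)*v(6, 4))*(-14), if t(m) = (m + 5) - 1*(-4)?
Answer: 70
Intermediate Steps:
v(j, X) = -1 (v(j, X) = (1/3)*(-3) = -1)
t(m) = 9 + m (t(m) = (5 + m) + 4 = 9 + m)
(t(-4)*v(6, 4))*(-14) = ((9 - 4)*(-1))*(-14) = (5*(-1))*(-14) = -5*(-14) = 70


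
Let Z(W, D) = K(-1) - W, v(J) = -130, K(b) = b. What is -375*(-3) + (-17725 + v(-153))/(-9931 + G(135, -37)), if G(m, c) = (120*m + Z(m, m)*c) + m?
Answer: 12847645/11436 ≈ 1123.4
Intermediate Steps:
Z(W, D) = -1 - W
G(m, c) = 121*m + c*(-1 - m) (G(m, c) = (120*m + (-1 - m)*c) + m = (120*m + c*(-1 - m)) + m = 121*m + c*(-1 - m))
-375*(-3) + (-17725 + v(-153))/(-9931 + G(135, -37)) = -375*(-3) + (-17725 - 130)/(-9931 + (121*135 - 1*(-37)*(1 + 135))) = 1125 - 17855/(-9931 + (16335 - 1*(-37)*136)) = 1125 - 17855/(-9931 + (16335 + 5032)) = 1125 - 17855/(-9931 + 21367) = 1125 - 17855/11436 = 12847645/11436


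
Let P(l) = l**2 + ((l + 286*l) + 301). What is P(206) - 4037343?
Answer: -3935484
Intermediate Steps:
P(l) = 301 + l**2 + 287*l (P(l) = l**2 + (287*l + 301) = l**2 + (301 + 287*l) = 301 + l**2 + 287*l)
P(206) - 4037343 = (301 + 206**2 + 287*206) - 4037343 = (301 + 42436 + 59122) - 4037343 = 101859 - 4037343 = -3935484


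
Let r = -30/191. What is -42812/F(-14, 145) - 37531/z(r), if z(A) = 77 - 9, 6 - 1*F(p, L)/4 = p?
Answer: -184803/170 ≈ -1087.1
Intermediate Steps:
r = -30/191 (r = -30*1/191 = -30/191 ≈ -0.15707)
F(p, L) = 24 - 4*p
z(A) = 68
-42812/F(-14, 145) - 37531/z(r) = -42812/(24 - 4*(-14)) - 37531/68 = -42812/(24 + 56) - 37531*1/68 = -42812/80 - 37531/68 = -42812*1/80 - 37531/68 = -10703/20 - 37531/68 = -184803/170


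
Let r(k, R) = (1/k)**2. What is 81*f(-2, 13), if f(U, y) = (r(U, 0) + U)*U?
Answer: 567/2 ≈ 283.50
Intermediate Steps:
r(k, R) = k**(-2)
f(U, y) = U*(U + U**(-2)) (f(U, y) = (U**(-2) + U)*U = (U + U**(-2))*U = U*(U + U**(-2)))
81*f(-2, 13) = 81*((1 + (-2)**3)/(-2)) = 81*(-(1 - 8)/2) = 81*(-1/2*(-7)) = 81*(7/2) = 567/2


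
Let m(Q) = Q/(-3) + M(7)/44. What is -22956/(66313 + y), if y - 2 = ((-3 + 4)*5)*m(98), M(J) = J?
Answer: -3030192/8732125 ≈ -0.34702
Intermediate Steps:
m(Q) = 7/44 - Q/3 (m(Q) = Q/(-3) + 7/44 = Q*(-⅓) + 7*(1/44) = -Q/3 + 7/44 = 7/44 - Q/3)
y = -21191/132 (y = 2 + ((-3 + 4)*5)*(7/44 - ⅓*98) = 2 + (1*5)*(7/44 - 98/3) = 2 + 5*(-4291/132) = 2 - 21455/132 = -21191/132 ≈ -160.54)
-22956/(66313 + y) = -22956/(66313 - 21191/132) = -22956/8732125/132 = -22956*132/8732125 = -3030192/8732125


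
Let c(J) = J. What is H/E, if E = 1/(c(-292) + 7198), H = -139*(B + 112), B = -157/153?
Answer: -5432906462/51 ≈ -1.0653e+8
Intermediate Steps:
B = -157/153 (B = -157*1/153 = -157/153 ≈ -1.0261)
H = -2360081/153 (H = -139*(-157/153 + 112) = -139*16979/153 = -2360081/153 ≈ -15425.)
E = 1/6906 (E = 1/(-292 + 7198) = 1/6906 ≈ 0.00014480)
H/E = -2360081/(153*1/6906) = -2360081/153*6906 = -5432906462/51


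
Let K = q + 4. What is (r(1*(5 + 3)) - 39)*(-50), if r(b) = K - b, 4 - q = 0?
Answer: 1950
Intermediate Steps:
q = 4 (q = 4 - 1*0 = 4 + 0 = 4)
K = 8 (K = 4 + 4 = 8)
r(b) = 8 - b
(r(1*(5 + 3)) - 39)*(-50) = ((8 - (5 + 3)) - 39)*(-50) = ((8 - 8) - 39)*(-50) = (0 - 39)*(-50) = -39*(-50) = 1950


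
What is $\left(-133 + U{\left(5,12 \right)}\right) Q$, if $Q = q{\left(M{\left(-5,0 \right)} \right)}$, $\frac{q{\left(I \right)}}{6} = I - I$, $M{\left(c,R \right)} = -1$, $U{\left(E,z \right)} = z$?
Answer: $0$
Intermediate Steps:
$q{\left(I \right)} = 0$ ($q{\left(I \right)} = 6 \left(I - I\right) = 6 \cdot 0 = 0$)
$Q = 0$
$\left(-133 + U{\left(5,12 \right)}\right) Q = \left(-133 + 12\right) 0 = \left(-121\right) 0 = 0$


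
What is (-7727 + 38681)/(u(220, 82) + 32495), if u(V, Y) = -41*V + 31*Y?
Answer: 30954/26017 ≈ 1.1898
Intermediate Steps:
(-7727 + 38681)/(u(220, 82) + 32495) = (-7727 + 38681)/((-41*220 + 31*82) + 32495) = 30954/((-9020 + 2542) + 32495) = 30954/(-6478 + 32495) = 30954/26017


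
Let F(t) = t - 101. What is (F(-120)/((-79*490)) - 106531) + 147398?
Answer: 1581961791/38710 ≈ 40867.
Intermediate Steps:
F(t) = -101 + t
(F(-120)/((-79*490)) - 106531) + 147398 = ((-101 - 120)/((-79*490)) - 106531) + 147398 = (-221/(-38710) - 106531) + 147398 = (-221*(-1/38710) - 106531) + 147398 = (221/38710 - 106531) + 147398 = -4123814789/38710 + 147398 = 1581961791/38710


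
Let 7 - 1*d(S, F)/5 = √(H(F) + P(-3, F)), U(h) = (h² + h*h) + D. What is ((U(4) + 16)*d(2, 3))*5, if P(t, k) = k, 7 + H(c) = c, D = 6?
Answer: 9450 - 1350*I ≈ 9450.0 - 1350.0*I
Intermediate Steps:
H(c) = -7 + c
U(h) = 6 + 2*h² (U(h) = (h² + h*h) + 6 = (h² + h²) + 6 = 2*h² + 6 = 6 + 2*h²)
d(S, F) = 35 - 5*√(-7 + 2*F) (d(S, F) = 35 - 5*√((-7 + F) + F) = 35 - 5*√(-7 + 2*F))
((U(4) + 16)*d(2, 3))*5 = (((6 + 2*4²) + 16)*(35 - 5*√(-7 + 2*3)))*5 = (((6 + 2*16) + 16)*(35 - 5*√(-7 + 6)))*5 = (((6 + 32) + 16)*(35 - 5*I))*5 = ((38 + 16)*(35 - 5*I))*5 = (54*(35 - 5*I))*5 = (1890 - 270*I)*5 = 9450 - 1350*I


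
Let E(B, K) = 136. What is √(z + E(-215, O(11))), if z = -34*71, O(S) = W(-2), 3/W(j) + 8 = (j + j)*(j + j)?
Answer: I*√2278 ≈ 47.728*I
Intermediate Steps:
W(j) = 3/(-8 + 4*j²) (W(j) = 3/(-8 + (j + j)*(j + j)) = 3/(-8 + (2*j)*(2*j)) = 3/(-8 + 4*j²))
O(S) = 3/8 (O(S) = 3/(4*(-2 + (-2)²)) = 3/(4*(-2 + 4)) = (¾)/2 = (¾)*(½) = 3/8)
z = -2414
√(z + E(-215, O(11))) = √(-2414 + 136) = √(-2278) = I*√2278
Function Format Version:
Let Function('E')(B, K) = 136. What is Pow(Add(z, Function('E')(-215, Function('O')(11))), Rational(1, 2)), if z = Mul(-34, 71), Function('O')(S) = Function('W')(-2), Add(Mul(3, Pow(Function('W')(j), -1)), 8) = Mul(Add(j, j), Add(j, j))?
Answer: Mul(I, Pow(2278, Rational(1, 2))) ≈ Mul(47.728, I)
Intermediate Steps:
Function('W')(j) = Mul(3, Pow(Add(-8, Mul(4, Pow(j, 2))), -1)) (Function('W')(j) = Mul(3, Pow(Add(-8, Mul(Add(j, j), Add(j, j))), -1)) = Mul(3, Pow(Add(-8, Mul(Mul(2, j), Mul(2, j))), -1)) = Mul(3, Pow(Add(-8, Mul(4, Pow(j, 2))), -1)))
Function('O')(S) = Rational(3, 8) (Function('O')(S) = Mul(Rational(3, 4), Pow(Add(-2, Pow(-2, 2)), -1)) = Mul(Rational(3, 4), Pow(Add(-2, 4), -1)) = Mul(Rational(3, 4), Pow(2, -1)) = Mul(Rational(3, 4), Rational(1, 2)) = Rational(3, 8))
z = -2414
Pow(Add(z, Function('E')(-215, Function('O')(11))), Rational(1, 2)) = Pow(Add(-2414, 136), Rational(1, 2)) = Pow(-2278, Rational(1, 2)) = Mul(I, Pow(2278, Rational(1, 2)))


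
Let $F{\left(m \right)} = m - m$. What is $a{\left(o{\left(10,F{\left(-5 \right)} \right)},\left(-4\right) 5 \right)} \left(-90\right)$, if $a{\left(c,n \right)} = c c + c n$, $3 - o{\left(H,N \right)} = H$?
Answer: $-17010$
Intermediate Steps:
$F{\left(m \right)} = 0$
$o{\left(H,N \right)} = 3 - H$
$a{\left(c,n \right)} = c^{2} + c n$
$a{\left(o{\left(10,F{\left(-5 \right)} \right)},\left(-4\right) 5 \right)} \left(-90\right) = \left(3 - 10\right) \left(\left(3 - 10\right) - 20\right) \left(-90\right) = - 7 \left(-7 - 20\right) \left(-90\right) = \left(-7\right) \left(-27\right) \left(-90\right) = 189 \left(-90\right) = -17010$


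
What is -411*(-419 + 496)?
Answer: -31647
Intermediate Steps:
-411*(-419 + 496) = -411*77 = -1*31647 = -31647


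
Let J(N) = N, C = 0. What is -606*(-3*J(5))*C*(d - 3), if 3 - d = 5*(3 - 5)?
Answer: 0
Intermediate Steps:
d = 13 (d = 3 - 5*(3 - 5) = 3 - 5*(-2) = 3 - 1*(-10) = 3 + 10 = 13)
-606*(-3*J(5))*C*(d - 3) = -606*(-3*5)*0*(13 - 3) = -(-9090)*0*10 = -(-9090)*0 = -606*0 = 0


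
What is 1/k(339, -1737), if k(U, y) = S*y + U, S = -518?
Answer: 1/900105 ≈ 1.1110e-6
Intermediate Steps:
k(U, y) = U - 518*y (k(U, y) = -518*y + U = U - 518*y)
1/k(339, -1737) = 1/(339 - 518*(-1737)) = 1/(339 + 899766) = 1/900105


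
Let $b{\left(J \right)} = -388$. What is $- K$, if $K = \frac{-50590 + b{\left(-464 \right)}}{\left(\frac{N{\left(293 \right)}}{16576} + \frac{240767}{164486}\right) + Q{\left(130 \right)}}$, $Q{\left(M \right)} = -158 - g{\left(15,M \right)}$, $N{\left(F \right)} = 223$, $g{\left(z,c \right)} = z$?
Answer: $- \frac{9928038092672}{33404308197} \approx -297.21$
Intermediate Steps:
$Q{\left(M \right)} = -173$ ($Q{\left(M \right)} = -158 - 15 = -173$)
$K = \frac{9928038092672}{33404308197}$ ($K = \frac{-50590 - 388}{\left(\frac{223}{16576} + \frac{240767}{164486}\right) - 173} = - \frac{50978}{\left(223 \cdot \frac{1}{16576} + 240767 \cdot \frac{1}{164486}\right) - 173} = - \frac{50978}{\left(\frac{223}{16576} + \frac{240767}{164486}\right) - 173} = - \frac{50978}{\frac{287688155}{194751424} - 173} = - \frac{50978}{- \frac{33404308197}{194751424}} = \left(-50978\right) \left(- \frac{194751424}{33404308197}\right) = \frac{9928038092672}{33404308197} \approx 297.21$)
$- K = \left(-1\right) \frac{9928038092672}{33404308197} = - \frac{9928038092672}{33404308197}$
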